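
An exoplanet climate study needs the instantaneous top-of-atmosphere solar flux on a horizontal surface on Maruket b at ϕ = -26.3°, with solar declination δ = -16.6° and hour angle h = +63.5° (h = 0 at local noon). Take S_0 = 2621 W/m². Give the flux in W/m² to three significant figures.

cos θ_z = sin ϕ sin δ + cos ϕ cos δ cos h = 0.126580 + 0.383339 = 0.509919.
Flux = S_0 · cos θ_z = 2621 × 0.509919 = 1336 W/m².

1.34e+03 W/m²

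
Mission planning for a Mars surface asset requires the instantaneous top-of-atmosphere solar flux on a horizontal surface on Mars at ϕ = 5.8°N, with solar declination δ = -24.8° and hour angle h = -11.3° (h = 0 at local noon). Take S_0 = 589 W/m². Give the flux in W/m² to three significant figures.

497 W/m²

cos θ_z = sin ϕ sin δ + cos ϕ cos δ cos h = -0.042388 + 0.885623 = 0.843235.
Flux = S_0 · cos θ_z = 589 × 0.843235 = 496.7 W/m².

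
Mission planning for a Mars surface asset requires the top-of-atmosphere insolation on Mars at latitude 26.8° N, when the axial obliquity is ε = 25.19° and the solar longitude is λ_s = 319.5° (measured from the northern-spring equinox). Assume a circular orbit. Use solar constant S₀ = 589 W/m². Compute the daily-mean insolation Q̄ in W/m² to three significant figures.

Q̄ ≈ 126 W/m²

Solar declination: sin δ = sin ε · sin λ_s = sin 25.19° × sin 319.5° = -0.27642, so δ = -16.047°.
cos H₀ = −tan(+26.8°) tan(-16.047°) = 0.1453, H₀ = 1.4250 rad.
Bracket: H₀ sin φ sin δ + cos φ cos δ sin H₀ = 1.4250×0.45088×-0.27642 + 0.89259×0.96104×0.98939 = -0.177601 + 0.848713 = 0.671112.
Q̄ = (S₀/π) × [bracket] = (589/π) × 0.671112 = 125.8 W/m².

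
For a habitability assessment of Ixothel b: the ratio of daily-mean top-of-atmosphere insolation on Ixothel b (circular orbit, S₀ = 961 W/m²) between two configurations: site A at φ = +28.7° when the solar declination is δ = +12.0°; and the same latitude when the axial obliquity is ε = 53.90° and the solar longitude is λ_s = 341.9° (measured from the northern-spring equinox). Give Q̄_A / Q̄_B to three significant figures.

Q̄_A / Q̄_B ≈ 1.53

— Configuration A (φ=+28.7°):
cos H₀ = −tan(+28.7°) tan(+12.000°) = -0.1164, H₀ = 1.6874 rad.
Bracket: H₀ sin φ sin δ + cos φ cos δ sin H₀ = 1.6874×0.48022×0.20791 + 0.87715×0.97815×0.99321 = 0.168474 + 0.852159 = 1.020633.
Q̄ = (S₀/π) × [bracket] = (961/π) × 1.020633 = 312.21 W/m².
— Configuration B (φ=+28.7°):
Solar declination: sin δ = sin ε · sin λ_s = sin 53.90° × sin 341.9° = -0.25102, so δ = -14.538°.
cos H₀ = −tan(+28.7°) tan(-14.538°) = 0.1420, H₀ = 1.4283 rad.
Bracket: H₀ sin φ sin δ + cos φ cos δ sin H₀ = 1.4283×0.48022×-0.25102 + 0.87715×0.96798×0.98987 = -0.172174 + 0.840463 = 0.668289.
Q̄ = (S₀/π) × [bracket] = (961/π) × 0.668289 = 204.43 W/m².
Ratio Q̄_A / Q̄_B = 312.21 / 204.43 = 1.527.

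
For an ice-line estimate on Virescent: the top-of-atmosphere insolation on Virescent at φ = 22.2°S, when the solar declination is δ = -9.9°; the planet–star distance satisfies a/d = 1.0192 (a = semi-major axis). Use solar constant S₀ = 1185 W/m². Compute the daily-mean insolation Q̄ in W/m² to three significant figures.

cos H₀ = −tan(-22.2°) tan(-9.900°) = -0.0712, H₀ = 1.6421 rad.
Bracket: H₀ sin φ sin δ + cos φ cos δ sin H₀ = 1.6421×-0.37784×-0.17193 + 0.92587×0.98511×0.99746 = 0.106674 + 0.909767 = 1.016441.
Inverse-square distance factor (a/d)² = 1.0192² = 1.038769.
Q̄ = (S₀/π) × 1.038769 × [bracket] = (1185/π) × 1.038769 × 1.016441 = 398.3 W/m².

Q̄ ≈ 398 W/m²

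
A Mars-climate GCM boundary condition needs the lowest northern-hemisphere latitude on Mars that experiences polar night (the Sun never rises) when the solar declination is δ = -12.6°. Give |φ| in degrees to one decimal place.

Polar night requires cos H₀ = −tan φ tan δ ≥ 1, i.e. tan φ tan δ ≤ −1.
The boundary is |tan φ| · |tan δ| = 1, so |φ| = 90° − |δ| = 90° − 12.6° = 77.4° in the northern hemisphere.

|φ| = 77.4°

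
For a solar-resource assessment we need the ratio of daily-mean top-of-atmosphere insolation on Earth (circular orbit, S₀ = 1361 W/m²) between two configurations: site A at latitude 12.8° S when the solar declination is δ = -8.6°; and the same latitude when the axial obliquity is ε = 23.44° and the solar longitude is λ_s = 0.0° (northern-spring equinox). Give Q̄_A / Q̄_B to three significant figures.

Q̄_A / Q̄_B ≈ 1.04

— Configuration A (φ=-12.8°):
cos H₀ = −tan(-12.8°) tan(-8.600°) = -0.0344, H₀ = 1.6052 rad.
Bracket: H₀ sin φ sin δ + cos φ cos δ sin H₀ = 1.6052×-0.22155×-0.14954 + 0.97515×0.98876×0.99941 = 0.053181 + 0.963620 = 1.016801.
Q̄ = (S₀/π) × [bracket] = (1361/π) × 1.016801 = 440.50 W/m².
— Configuration B (φ=-12.8°):
Solar declination: sin δ = sin ε · sin λ_s = sin 23.44° × sin 0.0° = 0.00000, so δ = +0.000°.
cos H₀ = −tan(-12.8°) tan(+0.000°) = 0.0000, H₀ = 1.5708 rad.
Bracket: H₀ sin φ sin δ + cos φ cos δ sin H₀ = 1.5708×-0.22155×0.00000 + 0.97515×1.00000×1.00000 = -0.000000 + 0.975150 = 0.975150.
Q̄ = (S₀/π) × [bracket] = (1361/π) × 0.975150 = 422.45 W/m².
Ratio Q̄_A / Q̄_B = 440.50 / 422.45 = 1.043.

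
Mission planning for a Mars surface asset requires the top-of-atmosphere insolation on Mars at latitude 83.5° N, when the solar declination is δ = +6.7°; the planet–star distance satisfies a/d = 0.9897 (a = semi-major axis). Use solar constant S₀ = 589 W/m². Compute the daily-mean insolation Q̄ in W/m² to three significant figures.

Q̄ ≈ 66.9 W/m²

cos H₀ = −tan(+83.5°) tan(+6.700°) = -1.0310 ≤ −1 ⇒ polar day, H₀ = π.
Bracket: H₀ sin φ sin δ + cos φ cos δ sin H₀ = 3.1416×0.99357×0.11667 + 0.11320×0.99317×0.00000 = 0.364174 + 0.000000 = 0.364174.
Inverse-square distance factor (a/d)² = 0.9897² = 0.979506.
Q̄ = (S₀/π) × 0.979506 × [bracket] = (589/π) × 0.979506 × 0.364174 = 66.88 W/m².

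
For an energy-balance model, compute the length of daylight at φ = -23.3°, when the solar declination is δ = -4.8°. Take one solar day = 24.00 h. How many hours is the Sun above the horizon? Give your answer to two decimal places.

cos H₀ = −tan φ · tan δ = −tan(-23.3°) × tan(-4.800°) = -0.0362, so H₀ = 1.6070 rad = 92.07°.
Daylight = 2H₀/(2π) × 24.00 h = (1.6070/π) × 24.00 = 12.28 h.

12.28 h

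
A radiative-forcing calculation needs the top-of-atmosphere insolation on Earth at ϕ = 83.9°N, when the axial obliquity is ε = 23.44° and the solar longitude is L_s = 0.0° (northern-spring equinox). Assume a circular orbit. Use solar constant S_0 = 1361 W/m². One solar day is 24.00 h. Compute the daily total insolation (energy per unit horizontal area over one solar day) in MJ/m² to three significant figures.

Solar declination: sin δ = sin ε · sin L_s = sin 23.44° × sin 0.0° = 0.00000, so δ = +0.000°.
cos h₀ = −tan(+83.9°) tan(+0.000°) = -0.0000, h₀ = 1.5708 rad.
Bracket: h₀ sin ϕ sin δ + cos ϕ cos δ sin h₀ = 1.5708×0.99434×0.00000 + 0.10626×1.00000×1.00000 = 0.000000 + 0.106260 = 0.106260.
Q̄ = (S_0/π) × [bracket] = (1361/π) × 0.106260 = 46.034 W/m².
Daily total = Q̄ × 24.00 h × 3600 s/h = 46.034 × 24.00 × 3600 / 10⁶ = 3.977 MJ/m².

3.98 MJ/m²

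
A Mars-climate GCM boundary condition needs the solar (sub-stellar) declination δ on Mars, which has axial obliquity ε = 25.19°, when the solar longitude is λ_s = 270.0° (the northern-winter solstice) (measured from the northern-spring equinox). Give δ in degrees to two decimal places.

δ = -25.19°

sin δ = sin ε · sin λ_s = sin 25.19° × sin 270.0° = -0.425621.
δ = arcsin(-0.425621) = -25.19°.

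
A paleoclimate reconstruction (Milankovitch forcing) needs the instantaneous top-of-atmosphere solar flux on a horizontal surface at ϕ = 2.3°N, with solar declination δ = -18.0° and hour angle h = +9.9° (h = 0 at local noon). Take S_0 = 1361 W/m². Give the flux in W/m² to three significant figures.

1.26e+03 W/m²

cos θ_z = sin ϕ sin δ + cos ϕ cos δ cos h = -0.012401 + 0.936140 = 0.923739.
Flux = S_0 · cos θ_z = 1361 × 0.923739 = 1257 W/m².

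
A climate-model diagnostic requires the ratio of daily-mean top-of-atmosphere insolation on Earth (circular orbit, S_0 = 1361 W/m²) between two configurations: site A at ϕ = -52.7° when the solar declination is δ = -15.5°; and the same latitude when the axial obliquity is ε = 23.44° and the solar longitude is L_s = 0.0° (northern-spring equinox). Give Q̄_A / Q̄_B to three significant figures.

Q̄_A / Q̄_B ≈ 1.58

— Configuration A (ϕ=-52.7°):
cos h₀ = −tan(-52.7°) tan(-15.500°) = -0.3640, h₀ = 1.9434 rad.
Bracket: h₀ sin ϕ sin δ + cos ϕ cos δ sin h₀ = 1.9434×-0.79547×-0.26724 + 0.60599×0.96363×0.93138 = 0.413131 + 0.543879 = 0.957010.
Q̄ = (S_0/π) × [bracket] = (1361/π) × 0.957010 = 414.60 W/m².
— Configuration B (ϕ=-52.7°):
Solar declination: sin δ = sin ε · sin L_s = sin 23.44° × sin 0.0° = 0.00000, so δ = +0.000°.
cos h₀ = −tan(-52.7°) tan(+0.000°) = 0.0000, h₀ = 1.5708 rad.
Bracket: h₀ sin ϕ sin δ + cos ϕ cos δ sin h₀ = 1.5708×-0.79547×0.00000 + 0.60599×1.00000×1.00000 = -0.000000 + 0.605990 = 0.605990.
Q̄ = (S_0/π) × [bracket] = (1361/π) × 0.605990 = 262.53 W/m².
Ratio Q̄_A / Q̄_B = 414.60 / 262.53 = 1.579.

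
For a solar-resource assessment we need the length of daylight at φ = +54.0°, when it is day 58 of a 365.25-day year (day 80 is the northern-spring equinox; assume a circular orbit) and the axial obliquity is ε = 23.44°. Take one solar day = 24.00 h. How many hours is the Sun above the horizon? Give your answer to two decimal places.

Solar longitude: λ_s = 360° × (58 − 80)/365.25 = -21.684°, i.e. -21.684° + 360° = 338.316°.
sin δ = sin 23.44° × sin 338.316° = -0.14698, so δ = -8.452°.
cos H₀ = −tan φ · tan δ = −tan(+54.0°) × tan(-8.452°) = 0.2045, so H₀ = 1.3648 rad = 78.20°.
Daylight = 2H₀/(2π) × 24.00 h = (1.3648/π) × 24.00 = 10.43 h.

10.43 h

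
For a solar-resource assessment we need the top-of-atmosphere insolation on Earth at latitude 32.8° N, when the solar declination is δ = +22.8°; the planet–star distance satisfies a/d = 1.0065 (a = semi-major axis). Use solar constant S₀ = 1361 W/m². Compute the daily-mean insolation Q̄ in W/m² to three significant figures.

cos H₀ = −tan(+32.8°) tan(+22.800°) = -0.2709, H₀ = 1.8451 rad.
Bracket: H₀ sin φ sin δ + cos φ cos δ sin H₀ = 1.8451×0.54171×0.38752 + 0.84057×0.92186×0.96261 = 0.387330 + 0.745915 = 1.133245.
Inverse-square distance factor (a/d)² = 1.0065² = 1.013042.
Q̄ = (S₀/π) × 1.013042 × [bracket] = (1361/π) × 1.013042 × 1.133245 = 497.3 W/m².

Q̄ ≈ 497 W/m²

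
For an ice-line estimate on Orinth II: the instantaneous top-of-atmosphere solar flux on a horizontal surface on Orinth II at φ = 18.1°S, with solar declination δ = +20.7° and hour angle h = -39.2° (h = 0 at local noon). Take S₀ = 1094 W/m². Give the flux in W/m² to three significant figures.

cos θ_z = sin φ sin δ + cos φ cos δ cos h = -0.109816 + 0.689045 = 0.579229.
Flux = S₀ · cos θ_z = 1094 × 0.579229 = 633.7 W/m².

634 W/m²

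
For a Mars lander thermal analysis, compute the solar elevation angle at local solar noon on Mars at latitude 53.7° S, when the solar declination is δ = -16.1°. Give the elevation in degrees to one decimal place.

At local noon the hour angle is zero, so the zenith angle equals |φ − δ| = |-53.7° − (-16.100°)| = 37.600°.
Elevation = 90° − 37.600° = 52.4°.

52.4°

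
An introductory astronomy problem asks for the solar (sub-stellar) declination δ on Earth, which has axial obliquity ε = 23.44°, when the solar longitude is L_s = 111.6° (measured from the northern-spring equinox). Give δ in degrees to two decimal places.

δ = +21.71°

sin δ = sin ε · sin L_s = sin 23.44° × sin 111.6° = 0.369854.
δ = arcsin(0.369854) = +21.71°.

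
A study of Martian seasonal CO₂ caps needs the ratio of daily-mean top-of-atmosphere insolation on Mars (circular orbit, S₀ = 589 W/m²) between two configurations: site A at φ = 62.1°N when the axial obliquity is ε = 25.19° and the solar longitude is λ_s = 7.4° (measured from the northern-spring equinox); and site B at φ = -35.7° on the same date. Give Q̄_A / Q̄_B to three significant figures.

— Configuration A (φ=+62.1°):
Solar declination: sin δ = sin ε · sin λ_s = sin 25.19° × sin 7.4° = 0.05482, so δ = +3.142°.
cos H₀ = −tan(+62.1°) tan(+3.142°) = -0.1037, H₀ = 1.6747 rad.
Bracket: H₀ sin φ sin δ + cos φ cos δ sin H₀ = 1.6747×0.88377×0.05482 + 0.46793×0.99850×0.99461 = 0.081136 + 0.464710 = 0.545846.
Q̄ = (S₀/π) × [bracket] = (589/π) × 0.545846 = 102.34 W/m².
— Configuration B (φ=-35.7°):
cos H₀ = −tan(-35.7°) tan(+3.142°) = 0.0395, H₀ = 1.5313 rad.
Bracket: H₀ sin φ sin δ + cos φ cos δ sin H₀ = 1.5313×-0.58354×0.05482 + 0.81208×0.99850×0.99922 = -0.048986 + 0.810229 = 0.761243.
Q̄ = (S₀/π) × [bracket] = (589/π) × 0.761243 = 142.72 W/m².
Ratio Q̄_A / Q̄_B = 102.34 / 142.72 = 0.7171.

Q̄_A / Q̄_B ≈ 0.717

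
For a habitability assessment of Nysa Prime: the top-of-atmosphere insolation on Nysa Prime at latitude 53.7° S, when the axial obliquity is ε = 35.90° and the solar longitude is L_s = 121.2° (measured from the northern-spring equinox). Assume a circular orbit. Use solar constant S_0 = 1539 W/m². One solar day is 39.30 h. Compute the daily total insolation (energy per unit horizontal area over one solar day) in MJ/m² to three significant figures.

3.27 MJ/m²

Solar declination: sin δ = sin ε · sin L_s = sin 35.90° × sin 121.2° = 0.50156, so δ = +30.103°.
cos h₀ = −tan(-53.7°) tan(+30.103°) = 0.7892, h₀ = 0.6612 rad.
Bracket: h₀ sin ϕ sin δ + cos ϕ cos δ sin h₀ = 0.6612×-0.80593×0.50156 + 0.59201×0.86512×0.61408 = -0.267272 + 0.314507 = 0.047235.
Q̄ = (S_0/π) × [bracket] = (1539/π) × 0.047235 = 23.139 W/m².
Daily total = Q̄ × 39.30 h × 3600 s/h = 23.139 × 39.30 × 3600 / 10⁶ = 3.274 MJ/m².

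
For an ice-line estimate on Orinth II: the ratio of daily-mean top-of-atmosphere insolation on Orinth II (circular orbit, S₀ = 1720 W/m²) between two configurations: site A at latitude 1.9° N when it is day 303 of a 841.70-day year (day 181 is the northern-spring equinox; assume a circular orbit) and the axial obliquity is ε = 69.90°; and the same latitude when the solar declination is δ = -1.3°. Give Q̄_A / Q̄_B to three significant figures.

— Configuration A (φ=+1.9°):
Solar longitude: λ_s = 360° × (303 − 181)/841.70 = 52.180°.
sin δ = sin 69.90° × sin 52.180° = 0.74183, so δ = +47.888°.
cos H₀ = −tan(+1.9°) tan(+47.888°) = -0.0367, H₀ = 1.6075 rad.
Bracket: H₀ sin φ sin δ + cos φ cos δ sin H₀ = 1.6075×0.03316×0.74183 + 0.99945×0.67059×0.99933 = 0.039543 + 0.669772 = 0.709315.
Q̄ = (S₀/π) × [bracket] = (1720/π) × 0.709315 = 388.35 W/m².
— Configuration B (φ=+1.9°):
cos H₀ = −tan(+1.9°) tan(-1.300°) = 0.0008, H₀ = 1.5700 rad.
Bracket: H₀ sin φ sin δ + cos φ cos δ sin H₀ = 1.5700×0.03316×-0.02269 + 0.99945×0.99974×1.00000 = -0.001181 + 0.999190 = 0.998009.
Q̄ = (S₀/π) × [bracket] = (1720/π) × 0.998009 = 546.40 W/m².
Ratio Q̄_A / Q̄_B = 388.35 / 546.40 = 0.7107.

Q̄_A / Q̄_B ≈ 0.711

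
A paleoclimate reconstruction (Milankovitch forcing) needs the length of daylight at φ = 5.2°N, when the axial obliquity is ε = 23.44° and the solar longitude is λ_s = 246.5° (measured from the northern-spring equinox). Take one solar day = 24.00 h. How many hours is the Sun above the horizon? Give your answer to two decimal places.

Solar declination: sin δ = sin ε · sin λ_s = sin 23.44° × sin 246.5° = -0.36480, so δ = -21.395°.
cos H₀ = −tan φ · tan δ = −tan(+5.2°) × tan(-21.395°) = 0.0357, so H₀ = 1.5351 rad = 87.96°.
Daylight = 2H₀/(2π) × 24.00 h = (1.5351/π) × 24.00 = 11.73 h.

11.73 h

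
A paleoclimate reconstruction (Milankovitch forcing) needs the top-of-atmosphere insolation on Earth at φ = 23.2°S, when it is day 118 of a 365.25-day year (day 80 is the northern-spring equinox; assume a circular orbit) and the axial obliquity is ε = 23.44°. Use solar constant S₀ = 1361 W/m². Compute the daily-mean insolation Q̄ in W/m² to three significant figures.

Solar longitude: λ_s = 360° × (118 − 80)/365.25 = 37.454°.
sin δ = sin 23.44° × sin 37.454° = 0.24190, so δ = +13.999°.
cos H₀ = −tan(-23.2°) tan(+13.999°) = 0.1069, H₀ = 1.4637 rad.
Bracket: H₀ sin φ sin δ + cos φ cos δ sin H₀ = 1.4637×-0.39394×0.24190 + 0.91914×0.97030×0.99427 = -0.139482 + 0.886731 = 0.747249.
Q̄ = (S₀/π) × [bracket] = (1361/π) × 0.747249 = 323.7 W/m².

Q̄ ≈ 324 W/m²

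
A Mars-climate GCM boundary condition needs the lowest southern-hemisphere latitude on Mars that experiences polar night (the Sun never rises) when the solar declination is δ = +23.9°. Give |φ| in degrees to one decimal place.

Polar night requires cos H₀ = −tan φ tan δ ≥ 1, i.e. tan φ tan δ ≤ −1.
The boundary is |tan φ| · |tan δ| = 1, so |φ| = 90° − |δ| = 90° − 23.9° = 66.1° in the southern hemisphere.

|φ| = 66.1°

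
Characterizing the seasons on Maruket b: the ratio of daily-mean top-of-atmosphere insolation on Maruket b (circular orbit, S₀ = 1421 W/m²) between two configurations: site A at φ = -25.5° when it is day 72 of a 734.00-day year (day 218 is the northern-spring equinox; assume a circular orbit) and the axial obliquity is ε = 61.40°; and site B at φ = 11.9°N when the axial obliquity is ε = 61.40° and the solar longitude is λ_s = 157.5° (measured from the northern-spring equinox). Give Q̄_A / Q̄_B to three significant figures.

— Configuration A (φ=-25.5°):
Solar longitude: λ_s = 360° × (72 − 218)/734.00 = -71.608°, i.e. -71.608° + 360° = 288.392°.
sin δ = sin 61.40° × sin 288.392° = -0.83313, so δ = -56.422°.
cos H₀ = −tan(-25.5°) tan(-56.422°) = -0.7185, H₀ = 2.3724 rad.
Bracket: H₀ sin φ sin δ + cos φ cos δ sin H₀ = 2.3724×-0.43051×-0.83313 + 0.90259×0.55307×0.69552 = 0.850911 + 0.347200 = 1.198111.
Q̄ = (S₀/π) × [bracket] = (1421/π) × 1.198111 = 541.93 W/m².
— Configuration B (φ=+11.9°):
Solar declination: sin δ = sin ε · sin λ_s = sin 61.40° × sin 157.5° = 0.33599, so δ = +19.633°.
cos H₀ = −tan(+11.9°) tan(+19.633°) = -0.0752, H₀ = 1.6460 rad.
Bracket: H₀ sin φ sin δ + cos φ cos δ sin H₀ = 1.6460×0.20620×0.33599 + 0.97851×0.94187×0.99717 = 0.114037 + 0.919021 = 1.033058.
Q̄ = (S₀/π) × [bracket] = (1421/π) × 1.033058 = 467.27 W/m².
Ratio Q̄_A / Q̄_B = 541.93 / 467.27 = 1.160.

Q̄_A / Q̄_B ≈ 1.16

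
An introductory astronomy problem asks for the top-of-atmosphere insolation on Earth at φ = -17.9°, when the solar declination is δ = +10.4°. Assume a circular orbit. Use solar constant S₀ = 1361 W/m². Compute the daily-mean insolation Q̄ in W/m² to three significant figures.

Q̄ ≈ 368 W/m²

cos H₀ = −tan(-17.9°) tan(+10.400°) = 0.0593, H₀ = 1.5115 rad.
Bracket: H₀ sin φ sin δ + cos φ cos δ sin H₀ = 1.5115×-0.30736×0.18052 + 0.95159×0.98357×0.99824 = -0.083865 + 0.934308 = 0.850443.
Q̄ = (S₀/π) × [bracket] = (1361/π) × 0.850443 = 368.4 W/m².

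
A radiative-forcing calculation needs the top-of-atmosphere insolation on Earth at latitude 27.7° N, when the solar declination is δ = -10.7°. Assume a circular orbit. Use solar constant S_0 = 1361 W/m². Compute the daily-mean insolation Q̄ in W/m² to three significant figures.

cos h₀ = −tan(+27.7°) tan(-10.700°) = 0.0992, h₀ = 1.4714 rad.
Bracket: h₀ sin ϕ sin δ + cos ϕ cos δ sin h₀ = 1.4714×0.46484×-0.18567 + 0.88539×0.98261×0.99507 = -0.126992 + 0.865704 = 0.738712.
Q̄ = (S_0/π) × [bracket] = (1361/π) × 0.738712 = 320.0 W/m².

Q̄ ≈ 320 W/m²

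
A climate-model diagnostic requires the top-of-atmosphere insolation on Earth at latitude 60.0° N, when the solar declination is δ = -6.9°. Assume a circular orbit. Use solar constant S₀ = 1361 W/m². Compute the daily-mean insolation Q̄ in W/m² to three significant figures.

Q̄ ≈ 149 W/m²

cos H₀ = −tan(+60.0°) tan(-6.900°) = 0.2096, H₀ = 1.3596 rad.
Bracket: H₀ sin φ sin δ + cos φ cos δ sin H₀ = 1.3596×0.86603×-0.12014 + 0.50000×0.99276×0.97779 = -0.141459 + 0.485355 = 0.343896.
Q̄ = (S₀/π) × [bracket] = (1361/π) × 0.343896 = 149.0 W/m².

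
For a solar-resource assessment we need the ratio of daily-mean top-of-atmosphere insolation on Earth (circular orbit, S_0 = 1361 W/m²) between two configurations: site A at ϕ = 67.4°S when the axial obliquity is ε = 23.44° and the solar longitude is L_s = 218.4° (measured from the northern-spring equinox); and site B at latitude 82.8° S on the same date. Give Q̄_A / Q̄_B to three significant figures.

— Configuration A (ϕ=-67.4°):
Solar declination: sin δ = sin ε · sin L_s = sin 23.44° × sin 218.4° = -0.24709, so δ = -14.305°.
cos h₀ = −tan(-67.4°) tan(-14.305°) = -0.6126, h₀ = 2.2301 rad.
Bracket: h₀ sin ϕ sin δ + cos ϕ cos δ sin h₀ = 2.2301×-0.92321×-0.24709 + 0.38430×0.96899×0.79041 = 0.508721 + 0.294335 = 0.803056.
Q̄ = (S_0/π) × [bracket] = (1361/π) × 0.803056 = 347.90 W/m².
— Configuration B (ϕ=-82.8°):
cos h₀ = −tan(-82.8°) tan(-14.305°) = -2.0185 ≤ −1 ⇒ polar day, h₀ = π.
Bracket: h₀ sin ϕ sin δ + cos ϕ cos δ sin h₀ = 3.1416×-0.99211×-0.24709 + 0.12533×0.96899×0.00000 = 0.770133 + 0.000000 = 0.770133.
Q̄ = (S_0/π) × [bracket] = (1361/π) × 0.770133 = 333.64 W/m².
Ratio Q̄_A / Q̄_B = 347.90 / 333.64 = 1.043.

Q̄_A / Q̄_B ≈ 1.04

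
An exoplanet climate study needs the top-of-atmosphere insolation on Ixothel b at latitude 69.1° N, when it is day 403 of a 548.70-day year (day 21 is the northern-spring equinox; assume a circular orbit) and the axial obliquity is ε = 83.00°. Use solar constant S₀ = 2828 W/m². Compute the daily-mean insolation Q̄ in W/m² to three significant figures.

Solar longitude: λ_s = 360° × (403 − 21)/548.70 = 250.629°.
sin δ = sin 83.00° × sin 250.629° = -0.93636, so δ = -69.449°.
cos H₀ = −tan(+69.1°) tan(-69.449°) = 6.9850 ≥ 1 ⇒ polar night, H₀ = 0 and Q̄ = 0.

Q̄ ≈ 0.00 W/m²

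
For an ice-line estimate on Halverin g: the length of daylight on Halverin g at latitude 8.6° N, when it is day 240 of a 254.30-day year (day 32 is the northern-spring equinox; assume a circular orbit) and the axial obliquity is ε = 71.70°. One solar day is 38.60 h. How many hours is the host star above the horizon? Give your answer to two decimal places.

16.07 h

Solar longitude: λ_s = 360° × (240 − 32)/254.30 = 294.455°.
sin δ = sin 71.70° × sin 294.455° = -0.86425, so δ = -59.797°.
cos H₀ = −tan φ · tan δ = −tan(+8.6°) × tan(-59.797°) = 0.2598, so H₀ = 1.3080 rad = 74.94°.
Daylight = 2H₀/(2π) × 38.60 h = (1.3080/π) × 38.60 = 16.07 h.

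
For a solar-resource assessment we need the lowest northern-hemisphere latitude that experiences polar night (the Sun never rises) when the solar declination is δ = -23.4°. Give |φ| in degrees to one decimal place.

Polar night requires cos H₀ = −tan φ tan δ ≥ 1, i.e. tan φ tan δ ≤ −1.
The boundary is |tan φ| · |tan δ| = 1, so |φ| = 90° − |δ| = 90° − 23.4° = 66.6° in the northern hemisphere.

|φ| = 66.6°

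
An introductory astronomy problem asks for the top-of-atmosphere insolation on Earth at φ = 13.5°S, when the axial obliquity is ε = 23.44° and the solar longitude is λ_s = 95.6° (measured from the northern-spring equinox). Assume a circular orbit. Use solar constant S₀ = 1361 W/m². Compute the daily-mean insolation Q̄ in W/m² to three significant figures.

Q̄ ≈ 326 W/m²

Solar declination: sin δ = sin ε · sin λ_s = sin 23.44° × sin 95.6° = 0.39589, so δ = +23.321°.
cos H₀ = −tan(-13.5°) tan(+23.321°) = 0.1035, H₀ = 1.4671 rad.
Bracket: H₀ sin φ sin δ + cos φ cos δ sin H₀ = 1.4671×-0.23345×0.39589 + 0.97237×0.91830×0.99463 = -0.135590 + 0.888132 = 0.752542.
Q̄ = (S₀/π) × [bracket] = (1361/π) × 0.752542 = 326.0 W/m².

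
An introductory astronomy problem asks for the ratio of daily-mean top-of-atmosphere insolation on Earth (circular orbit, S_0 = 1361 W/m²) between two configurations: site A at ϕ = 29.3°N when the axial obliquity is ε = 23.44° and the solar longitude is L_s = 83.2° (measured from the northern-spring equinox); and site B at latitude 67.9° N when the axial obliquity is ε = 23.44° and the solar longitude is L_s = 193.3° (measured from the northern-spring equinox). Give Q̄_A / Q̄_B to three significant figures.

— Configuration A (ϕ=+29.3°):
Solar declination: sin δ = sin ε · sin L_s = sin 23.44° × sin 83.2° = 0.39499, so δ = +23.265°.
cos h₀ = −tan(+29.3°) tan(+23.265°) = -0.2413, h₀ = 1.8145 rad.
Bracket: h₀ sin ϕ sin δ + cos ϕ cos δ sin h₀ = 1.8145×0.48938×0.39499 + 0.87207×0.91869×0.97046 = 0.350743 + 0.777496 = 1.128239.
Q̄ = (S_0/π) × [bracket] = (1361/π) × 1.128239 = 488.78 W/m².
— Configuration B (ϕ=+67.9°):
Solar declination: sin δ = sin ε · sin L_s = sin 23.44° × sin 193.3° = -0.09151, so δ = -5.251°.
cos h₀ = −tan(+67.9°) tan(-5.251°) = 0.2263, h₀ = 1.3425 rad.
Bracket: h₀ sin ϕ sin δ + cos ϕ cos δ sin h₀ = 1.3425×0.92653×-0.09151 + 0.37622×0.99580×0.97405 = -0.113826 + 0.364918 = 0.251092.
Q̄ = (S_0/π) × [bracket] = (1361/π) × 0.251092 = 108.78 W/m².
Ratio Q̄_A / Q̄_B = 488.78 / 108.78 = 4.493.

Q̄_A / Q̄_B ≈ 4.49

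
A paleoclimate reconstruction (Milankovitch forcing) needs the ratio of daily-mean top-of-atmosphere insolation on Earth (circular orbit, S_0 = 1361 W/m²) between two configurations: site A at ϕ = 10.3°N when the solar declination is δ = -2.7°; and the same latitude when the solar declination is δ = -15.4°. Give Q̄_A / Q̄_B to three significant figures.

Q̄_A / Q̄_B ≈ 1.11

— Configuration A (ϕ=+10.3°):
cos h₀ = −tan(+10.3°) tan(-2.700°) = 0.0086, h₀ = 1.5622 rad.
Bracket: h₀ sin ϕ sin δ + cos ϕ cos δ sin h₀ = 1.5622×0.17880×-0.04711 + 0.98389×0.99889×0.99996 = -0.013159 + 0.982759 = 0.969600.
Q̄ = (S_0/π) × [bracket] = (1361/π) × 0.969600 = 420.05 W/m².
— Configuration B (ϕ=+10.3°):
cos h₀ = −tan(+10.3°) tan(-15.400°) = 0.0501, h₀ = 1.5207 rad.
Bracket: h₀ sin ϕ sin δ + cos ϕ cos δ sin h₀ = 1.5207×0.17880×-0.26556 + 0.98389×0.96410×0.99875 = -0.072206 + 0.947383 = 0.875177.
Q̄ = (S_0/π) × [bracket] = (1361/π) × 0.875177 = 379.14 W/m².
Ratio Q̄_A / Q̄_B = 420.05 / 379.14 = 1.108.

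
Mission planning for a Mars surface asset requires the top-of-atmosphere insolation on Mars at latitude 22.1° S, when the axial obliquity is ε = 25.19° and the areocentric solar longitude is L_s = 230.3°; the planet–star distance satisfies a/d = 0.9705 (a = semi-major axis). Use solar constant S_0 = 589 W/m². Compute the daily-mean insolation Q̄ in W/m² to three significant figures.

Q̄ ≈ 190 W/m²

sin δ = sin 25.19° × sin 230.3° = -0.32747, so δ = -19.115°.
cos h₀ = −tan(-22.1°) tan(-19.115°) = -0.1407, h₀ = 1.7120 rad.
Bracket: h₀ sin ϕ sin δ + cos ϕ cos δ sin h₀ = 1.7120×-0.37622×-0.32747 + 0.92653×0.94486×0.99005 = 0.210920 + 0.866730 = 1.077650.
Inverse-square distance factor (a/d)² = 0.9705² = 0.941870.
Q̄ = (S_0/π) × 0.941870 × [bracket] = (589/π) × 0.941870 × 1.077650 = 190.3 W/m².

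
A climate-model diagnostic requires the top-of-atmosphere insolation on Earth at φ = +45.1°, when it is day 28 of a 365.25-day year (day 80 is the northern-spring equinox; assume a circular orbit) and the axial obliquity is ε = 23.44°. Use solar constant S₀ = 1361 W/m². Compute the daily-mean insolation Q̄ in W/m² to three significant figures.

Solar longitude: λ_s = 360° × (28 − 80)/365.25 = -51.253°, i.e. -51.253° + 360° = 308.747°.
sin δ = sin 23.44° × sin 308.747° = -0.31024, so δ = -18.074°.
cos H₀ = −tan(+45.1°) tan(-18.074°) = 0.3275, H₀ = 1.2372 rad.
Bracket: H₀ sin φ sin δ + cos φ cos δ sin H₀ = 1.2372×0.70834×-0.31024 + 0.70587×0.95066×0.94486 = -0.271881 + 0.634041 = 0.362160.
Q̄ = (S₀/π) × [bracket] = (1361/π) × 0.362160 = 156.9 W/m².

Q̄ ≈ 157 W/m²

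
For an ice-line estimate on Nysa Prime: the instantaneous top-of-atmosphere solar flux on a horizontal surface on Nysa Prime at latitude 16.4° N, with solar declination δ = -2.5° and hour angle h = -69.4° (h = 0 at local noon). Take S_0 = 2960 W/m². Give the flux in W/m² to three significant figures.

cos θ_z = sin ϕ sin δ + cos ϕ cos δ cos h = -0.012316 + 0.337205 = 0.324889.
Flux = S_0 · cos θ_z = 2960 × 0.324889 = 961.7 W/m².

962 W/m²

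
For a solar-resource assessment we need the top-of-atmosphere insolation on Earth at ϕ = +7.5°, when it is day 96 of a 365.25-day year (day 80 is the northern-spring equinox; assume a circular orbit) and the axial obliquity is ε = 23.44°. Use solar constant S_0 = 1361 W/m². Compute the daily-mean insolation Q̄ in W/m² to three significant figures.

Q̄ ≈ 437 W/m²

Solar longitude: L_s = 360° × (96 − 80)/365.25 = 15.770°.
sin δ = sin 23.44° × sin 15.770° = 0.10811, so δ = +6.206°.
cos h₀ = −tan(+7.5°) tan(+6.206°) = -0.0143, h₀ = 1.5851 rad.
Bracket: h₀ sin ϕ sin δ + cos ϕ cos δ sin h₀ = 1.5851×0.13053×0.10811 + 0.99144×0.99414×0.99990 = 0.022368 + 0.985532 = 1.007900.
Q̄ = (S_0/π) × [bracket] = (1361/π) × 1.007900 = 436.6 W/m².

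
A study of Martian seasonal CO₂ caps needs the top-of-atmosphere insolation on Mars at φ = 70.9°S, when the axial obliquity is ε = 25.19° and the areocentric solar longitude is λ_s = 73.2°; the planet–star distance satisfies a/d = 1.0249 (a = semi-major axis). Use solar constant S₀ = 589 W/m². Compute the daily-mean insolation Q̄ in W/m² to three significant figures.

sin δ = sin 25.19° × sin 73.2° = 0.40746, so δ = +24.045°.
cos H₀ = −tan(-70.9°) tan(+24.045°) = 1.2885 ≥ 1 ⇒ polar night, H₀ = 0 and Q̄ = 0.
Inverse-square distance factor (a/d)² = 1.0249² = 1.050420.

Q̄ ≈ 0.00 W/m²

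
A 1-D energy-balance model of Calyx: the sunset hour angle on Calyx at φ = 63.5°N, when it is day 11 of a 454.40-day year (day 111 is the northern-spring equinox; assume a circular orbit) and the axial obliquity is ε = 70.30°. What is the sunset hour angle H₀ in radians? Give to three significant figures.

H₀ = 0.00 rad

Solar longitude: λ_s = 360° × (11 − 111)/454.40 = -79.225°, i.e. -79.225° + 360° = 280.775°.
sin δ = sin 70.30° × sin 280.775° = -0.92487, so δ = -67.649°.
cos H₀ = −tan φ · tan δ = 4.8780 ≥ 1, so the host star never rises (polar night) and H₀ = 0.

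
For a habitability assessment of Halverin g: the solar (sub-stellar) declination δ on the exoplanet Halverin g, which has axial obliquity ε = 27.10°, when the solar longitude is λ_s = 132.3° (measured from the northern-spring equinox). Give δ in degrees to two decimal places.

δ = +19.69°

sin δ = sin ε · sin λ_s = sin 27.10° × sin 132.3° = 0.336935.
δ = arcsin(0.336935) = +19.69°.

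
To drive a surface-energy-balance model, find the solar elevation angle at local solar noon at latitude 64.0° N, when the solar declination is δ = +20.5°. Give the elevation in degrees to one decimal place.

46.5°

At local noon the hour angle is zero, so the zenith angle equals |φ − δ| = |+64.0° − (+20.500°)| = 43.500°.
Elevation = 90° − 43.500° = 46.5°.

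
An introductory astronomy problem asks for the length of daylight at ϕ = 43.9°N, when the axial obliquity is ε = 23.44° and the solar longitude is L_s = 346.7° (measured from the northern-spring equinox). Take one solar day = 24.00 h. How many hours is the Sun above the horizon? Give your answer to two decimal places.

Solar declination: sin δ = sin ε · sin L_s = sin 23.44° × sin 346.7° = -0.09151, so δ = -5.251°.
cos h₀ = −tan ϕ · tan δ = −tan(+43.9°) × tan(-5.251°) = 0.0884, so h₀ = 1.4822 rad = 84.93°.
Daylight = 2h₀/(2π) × 24.00 h = (1.4822/π) × 24.00 = 11.32 h.

11.32 h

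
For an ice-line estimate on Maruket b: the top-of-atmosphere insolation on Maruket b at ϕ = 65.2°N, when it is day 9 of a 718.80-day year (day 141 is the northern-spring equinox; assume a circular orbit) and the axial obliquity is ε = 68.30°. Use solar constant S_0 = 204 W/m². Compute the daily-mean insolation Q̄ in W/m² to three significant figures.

Q̄ ≈ 0.00 W/m²

Solar longitude: L_s = 360° × (9 − 141)/718.80 = -66.110°, i.e. -66.110° + 360° = 293.890°.
sin δ = sin 68.30° × sin 293.890° = -0.84953, so δ = -58.161°.
cos h₀ = −tan(+65.2°) tan(-58.161°) = 3.4851 ≥ 1 ⇒ polar night, h₀ = 0 and Q̄ = 0.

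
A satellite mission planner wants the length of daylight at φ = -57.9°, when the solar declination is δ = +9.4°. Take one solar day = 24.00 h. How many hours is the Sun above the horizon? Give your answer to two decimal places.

cos H₀ = −tan φ · tan δ = −tan(-57.9°) × tan(+9.400°) = 0.2639, so H₀ = 1.3037 rad = 74.70°.
Daylight = 2H₀/(2π) × 24.00 h = (1.3037/π) × 24.00 = 9.96 h.

9.96 h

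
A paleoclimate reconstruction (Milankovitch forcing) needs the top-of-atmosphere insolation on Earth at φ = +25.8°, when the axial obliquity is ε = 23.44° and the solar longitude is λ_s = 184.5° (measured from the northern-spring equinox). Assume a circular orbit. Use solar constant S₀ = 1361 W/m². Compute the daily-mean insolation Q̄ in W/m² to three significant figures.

Solar declination: sin δ = sin ε · sin λ_s = sin 23.44° × sin 184.5° = -0.03121, so δ = -1.788°.
cos H₀ = −tan(+25.8°) tan(-1.788°) = 0.0151, H₀ = 1.5557 rad.
Bracket: H₀ sin φ sin δ + cos φ cos δ sin H₀ = 1.5557×0.43523×-0.03121 + 0.90032×0.99951×0.99989 = -0.021132 + 0.899780 = 0.878648.
Q̄ = (S₀/π) × [bracket] = (1361/π) × 0.878648 = 380.6 W/m².

Q̄ ≈ 381 W/m²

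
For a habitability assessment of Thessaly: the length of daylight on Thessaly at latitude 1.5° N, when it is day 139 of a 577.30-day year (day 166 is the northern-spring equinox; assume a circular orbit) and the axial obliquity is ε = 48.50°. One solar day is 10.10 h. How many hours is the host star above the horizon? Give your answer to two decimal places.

5.03 h

Solar longitude: λ_s = 360° × (139 − 166)/577.30 = -16.837°, i.e. -16.837° + 360° = 343.163°.
sin δ = sin 48.50° × sin 343.163° = -0.21693, so δ = -12.529°.
cos H₀ = −tan φ · tan δ = −tan(+1.5°) × tan(-12.529°) = 0.0058, so H₀ = 1.5650 rad = 89.67°.
Daylight = 2H₀/(2π) × 10.10 h = (1.5650/π) × 10.10 = 5.03 h.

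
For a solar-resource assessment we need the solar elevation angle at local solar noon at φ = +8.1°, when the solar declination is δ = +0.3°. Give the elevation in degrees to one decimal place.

82.2°

At local noon the hour angle is zero, so the zenith angle equals |φ − δ| = |+8.1° − (+0.300°)| = 7.800°.
Elevation = 90° − 7.800° = 82.2°.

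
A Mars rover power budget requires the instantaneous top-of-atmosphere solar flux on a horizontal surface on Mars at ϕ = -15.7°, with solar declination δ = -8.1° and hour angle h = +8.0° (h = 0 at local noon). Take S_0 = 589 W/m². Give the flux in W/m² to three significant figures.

cos θ_z = sin ϕ sin δ + cos ϕ cos δ cos h = 0.038128 + 0.943812 = 0.981940.
Flux = S_0 · cos θ_z = 589 × 0.981940 = 578.4 W/m².

578 W/m²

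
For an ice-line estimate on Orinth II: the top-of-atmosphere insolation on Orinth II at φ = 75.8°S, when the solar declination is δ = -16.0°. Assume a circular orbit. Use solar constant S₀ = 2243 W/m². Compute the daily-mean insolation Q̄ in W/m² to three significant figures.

Q̄ ≈ 599 W/m²

cos H₀ = −tan(-75.8°) tan(-16.000°) = -1.1332 ≤ −1 ⇒ polar day, H₀ = π.
Bracket: H₀ sin φ sin δ + cos φ cos δ sin H₀ = 3.1416×-0.96945×-0.27564 + 0.24531×0.96126×0.00000 = 0.839496 + 0.000000 = 0.839496.
Q̄ = (S₀/π) × [bracket] = (2243/π) × 0.839496 = 599.4 W/m².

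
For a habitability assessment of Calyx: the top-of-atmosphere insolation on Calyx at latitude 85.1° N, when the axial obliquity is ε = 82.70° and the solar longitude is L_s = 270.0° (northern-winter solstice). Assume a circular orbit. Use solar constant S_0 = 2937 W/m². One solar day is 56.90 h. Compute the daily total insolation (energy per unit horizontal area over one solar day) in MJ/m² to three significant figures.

0.00 MJ/m²

Solar declination: sin δ = sin ε · sin L_s = sin 82.70° × sin 270.0° = -0.99189, so δ = -82.700°.
cos h₀ = −tan(+85.1°) tan(-82.700°) = 91.0556 ≥ 1 ⇒ polar night, h₀ = 0 and Q̄ = 0.
Daily total = Q̄ × 56.90 h × 3600 s/h = 0.00 MJ/m².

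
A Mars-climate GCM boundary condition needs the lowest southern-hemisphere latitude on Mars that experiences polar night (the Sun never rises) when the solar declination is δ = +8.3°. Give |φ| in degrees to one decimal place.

Polar night requires cos H₀ = −tan φ tan δ ≥ 1, i.e. tan φ tan δ ≤ −1.
The boundary is |tan φ| · |tan δ| = 1, so |φ| = 90° − |δ| = 90° − 8.3° = 81.7° in the southern hemisphere.

|φ| = 81.7°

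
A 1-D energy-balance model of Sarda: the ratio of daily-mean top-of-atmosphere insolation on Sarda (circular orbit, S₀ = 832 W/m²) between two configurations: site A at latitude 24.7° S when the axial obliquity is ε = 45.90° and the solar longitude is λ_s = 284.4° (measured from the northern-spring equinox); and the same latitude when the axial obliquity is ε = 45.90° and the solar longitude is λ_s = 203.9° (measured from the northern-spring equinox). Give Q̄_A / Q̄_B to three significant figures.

Q̄_A / Q̄_B ≈ 1.10

— Configuration A (φ=-24.7°):
Solar declination: sin δ = sin ε · sin λ_s = sin 45.90° × sin 284.4° = -0.69557, so δ = -44.072°.
cos H₀ = −tan(-24.7°) tan(-44.072°) = -0.4453, H₀ = 2.0323 rad.
Bracket: H₀ sin φ sin δ + cos φ cos δ sin H₀ = 2.0323×-0.41787×-0.69557 + 0.90851×0.71846×0.89539 = 0.590704 + 0.584446 = 1.175150.
Q̄ = (S₀/π) × [bracket] = (832/π) × 1.175150 = 311.22 W/m².
— Configuration B (φ=-24.7°):
Solar declination: sin δ = sin ε · sin λ_s = sin 45.90° × sin 203.9° = -0.29094, so δ = -16.914°.
cos H₀ = −tan(-24.7°) tan(-16.914°) = -0.1399, H₀ = 1.7111 rad.
Bracket: H₀ sin φ sin δ + cos φ cos δ sin H₀ = 1.7111×-0.41787×-0.29094 + 0.90851×0.95674×0.99017 = 0.208027 + 0.860664 = 1.068691.
Q̄ = (S₀/π) × [bracket] = (832/π) × 1.068691 = 283.03 W/m².
Ratio Q̄_A / Q̄_B = 311.22 / 283.03 = 1.100.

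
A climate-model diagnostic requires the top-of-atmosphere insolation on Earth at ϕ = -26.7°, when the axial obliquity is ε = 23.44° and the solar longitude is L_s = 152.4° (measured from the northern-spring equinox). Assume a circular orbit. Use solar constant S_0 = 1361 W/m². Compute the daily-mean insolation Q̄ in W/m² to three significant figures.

Q̄ ≈ 326 W/m²

Solar declination: sin δ = sin ε · sin L_s = sin 23.44° × sin 152.4° = 0.18429, so δ = +10.620°.
cos h₀ = −tan(-26.7°) tan(+10.620°) = 0.0943, h₀ = 1.4764 rad.
Bracket: h₀ sin ϕ sin δ + cos ϕ cos δ sin h₀ = 1.4764×-0.44932×0.18429 + 0.89337×0.98287×0.99554 = -0.122254 + 0.874150 = 0.751896.
Q̄ = (S_0/π) × [bracket] = (1361/π) × 0.751896 = 325.7 W/m².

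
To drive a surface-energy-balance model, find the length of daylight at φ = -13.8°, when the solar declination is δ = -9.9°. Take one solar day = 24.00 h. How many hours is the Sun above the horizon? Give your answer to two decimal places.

cos H₀ = −tan φ · tan δ = −tan(-13.8°) × tan(-9.900°) = -0.0429, so H₀ = 1.6137 rad = 92.46°.
Daylight = 2H₀/(2π) × 24.00 h = (1.6137/π) × 24.00 = 12.33 h.

12.33 h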